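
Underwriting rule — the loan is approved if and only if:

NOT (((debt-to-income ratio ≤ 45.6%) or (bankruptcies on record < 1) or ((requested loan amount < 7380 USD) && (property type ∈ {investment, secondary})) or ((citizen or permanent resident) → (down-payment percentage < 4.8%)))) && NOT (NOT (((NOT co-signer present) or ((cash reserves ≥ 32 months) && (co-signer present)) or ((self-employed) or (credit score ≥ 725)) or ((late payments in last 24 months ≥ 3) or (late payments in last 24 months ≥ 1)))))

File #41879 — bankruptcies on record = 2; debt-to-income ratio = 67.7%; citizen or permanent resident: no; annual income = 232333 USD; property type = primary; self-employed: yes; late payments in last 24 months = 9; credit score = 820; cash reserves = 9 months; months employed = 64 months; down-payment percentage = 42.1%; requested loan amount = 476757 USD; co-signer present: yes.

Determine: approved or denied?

Atomic conditions:
  debt-to-income ratio ≤ 45.6%: 67.7 ≤ 45.6 is false
  bankruptcies on record < 1: 2 < 1 is false
  requested loan amount < 7380 USD: 476757 < 7380 is false
  property type ∈ {investment, secondary}: primary is not in the set → false
  citizen or permanent resident: no → false
  down-payment percentage < 4.8%: 42.1 < 4.8 is false
  NOT co-signer present: yes → false
  cash reserves ≥ 32 months: 9 ≥ 32 is false
  co-signer present: yes → true
  self-employed: yes → true
  credit score ≥ 725: 820 ≥ 725 is true
  late payments in last 24 months ≥ 3: 9 ≥ 3 is true
  late payments in last 24 months ≥ 1: 9 ≥ 1 is true
Combine:
[1.1.3] false AND false = false
[1.1.4] false → false (antecedent false ⇒ implication holds) = true
[1.1] false OR false OR false OR true = true
[1] NOT true = false
[2.1.1.2] false AND true = false
[2.1.1.3] true OR true = true
[2.1.1.4] true OR true = true
[2.1.1] false OR false OR true OR true = true
[2.1] NOT true = false
[2] NOT false = true
[root] false AND true = false
Overall: false → denied

Denied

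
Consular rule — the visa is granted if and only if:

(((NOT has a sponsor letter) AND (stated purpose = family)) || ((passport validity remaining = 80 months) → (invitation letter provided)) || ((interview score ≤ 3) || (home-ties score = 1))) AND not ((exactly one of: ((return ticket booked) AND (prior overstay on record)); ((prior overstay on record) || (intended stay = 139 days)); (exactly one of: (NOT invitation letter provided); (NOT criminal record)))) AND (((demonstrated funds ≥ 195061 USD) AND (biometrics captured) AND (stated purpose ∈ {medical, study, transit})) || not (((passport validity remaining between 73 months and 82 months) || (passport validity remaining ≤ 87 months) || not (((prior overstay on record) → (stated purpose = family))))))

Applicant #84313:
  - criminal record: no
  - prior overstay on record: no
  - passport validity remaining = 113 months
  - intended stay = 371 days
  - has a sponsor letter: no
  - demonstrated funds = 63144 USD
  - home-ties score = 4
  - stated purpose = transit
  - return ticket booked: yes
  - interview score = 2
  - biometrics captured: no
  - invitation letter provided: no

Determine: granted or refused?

Granted

Atomic conditions:
  NOT has a sponsor letter: no → true
  stated purpose = family: transit == family is false
  passport validity remaining = 80 months: 113 == 80 is false
  invitation letter provided: no → false
  interview score ≤ 3: 2 ≤ 3 is true
  home-ties score = 1: 4 == 1 is false
  return ticket booked: yes → true
  prior overstay on record: no → false
  intended stay = 139 days: 371 == 139 is false
  NOT invitation letter provided: no → true
  NOT criminal record: no → true
  demonstrated funds ≥ 195061 USD: 63144 ≥ 195061 is false
  biometrics captured: no → false
  stated purpose ∈ {medical, study, transit}: transit is in the set → true
  passport validity remaining between 73 months and 82 months: 113 in [73, 82] is false
  passport validity remaining ≤ 87 months: 113 ≤ 87 is false
Combine:
[1.1] true AND false = false
[1.2] false → false (antecedent false ⇒ implication holds) = true
[1.3] true OR false = true
[1] false OR true OR true = true
[2.1.1] true AND false = false
[2.1.2] false OR false = false
[2.1.3] exactly-one(true, true) = false
[2.1] exactly-one(false, false, false) = false
[2] NOT false = true
[3.1] false AND false AND true = false
[3.2.1.3.1] false → false (antecedent false ⇒ implication holds) = true
[3.2.1.3] NOT true = false
[3.2.1] false OR false OR false = false
[3.2] NOT false = true
[3] false OR true = true
[root] true AND true AND true = true
Overall: true → granted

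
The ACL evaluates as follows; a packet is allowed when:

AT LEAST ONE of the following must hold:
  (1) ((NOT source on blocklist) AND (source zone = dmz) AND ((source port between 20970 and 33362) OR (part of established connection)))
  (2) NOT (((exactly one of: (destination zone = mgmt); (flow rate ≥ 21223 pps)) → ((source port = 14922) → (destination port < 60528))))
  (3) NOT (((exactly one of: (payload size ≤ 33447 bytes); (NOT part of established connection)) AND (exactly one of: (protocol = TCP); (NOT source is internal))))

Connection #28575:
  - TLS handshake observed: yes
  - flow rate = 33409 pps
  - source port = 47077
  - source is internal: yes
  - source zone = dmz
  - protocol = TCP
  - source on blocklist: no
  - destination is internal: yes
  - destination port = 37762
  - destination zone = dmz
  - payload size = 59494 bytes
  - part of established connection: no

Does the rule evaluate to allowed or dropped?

Atomic conditions:
  NOT source on blocklist: no → true
  source zone = dmz: dmz == dmz is true
  source port between 20970 and 33362: 47077 in [20970, 33362] is false
  part of established connection: no → false
  destination zone = mgmt: dmz == mgmt is false
  flow rate ≥ 21223 pps: 33409 ≥ 21223 is true
  source port = 14922: 47077 == 14922 is false
  destination port < 60528: 37762 < 60528 is true
  payload size ≤ 33447 bytes: 59494 ≤ 33447 is false
  NOT part of established connection: no → true
  protocol = TCP: TCP == TCP is true
  NOT source is internal: yes → false
Combine:
[1.3] false OR false = false
[1] true AND true AND false = false
[2.1.1] exactly-one(false, true) = true
[2.1.2] false → true (antecedent false ⇒ implication holds) = true
[2.1] true → true = true
[2] NOT true = false
[3.1.1] exactly-one(false, true) = true
[3.1.2] exactly-one(true, false) = true
[3.1] true AND true = true
[3] NOT true = false
[root] false OR false OR false = false
Overall: false → dropped

Dropped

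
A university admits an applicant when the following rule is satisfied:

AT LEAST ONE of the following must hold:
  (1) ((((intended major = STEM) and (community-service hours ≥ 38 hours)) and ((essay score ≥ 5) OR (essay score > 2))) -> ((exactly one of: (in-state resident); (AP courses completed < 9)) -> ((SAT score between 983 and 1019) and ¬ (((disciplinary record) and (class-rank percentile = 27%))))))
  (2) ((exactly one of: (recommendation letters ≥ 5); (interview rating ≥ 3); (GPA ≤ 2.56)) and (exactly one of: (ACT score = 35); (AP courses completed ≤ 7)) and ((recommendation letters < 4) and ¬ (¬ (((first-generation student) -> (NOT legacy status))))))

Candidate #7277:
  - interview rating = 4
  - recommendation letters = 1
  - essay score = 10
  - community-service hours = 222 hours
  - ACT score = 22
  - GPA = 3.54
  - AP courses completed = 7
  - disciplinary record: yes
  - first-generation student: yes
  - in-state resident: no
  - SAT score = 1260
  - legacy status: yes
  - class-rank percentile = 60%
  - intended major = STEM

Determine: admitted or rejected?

Rejected

Atomic conditions:
  intended major = STEM: STEM == STEM is true
  community-service hours ≥ 38 hours: 222 ≥ 38 is true
  essay score ≥ 5: 10 ≥ 5 is true
  essay score > 2: 10 > 2 is true
  in-state resident: no → false
  AP courses completed < 9: 7 < 9 is true
  SAT score between 983 and 1019: 1260 in [983, 1019] is false
  disciplinary record: yes → true
  class-rank percentile = 27%: 60 == 27 is false
  recommendation letters ≥ 5: 1 ≥ 5 is false
  interview rating ≥ 3: 4 ≥ 3 is true
  GPA ≤ 2.56: 3.54 ≤ 2.56 is false
  ACT score = 35: 22 == 35 is false
  AP courses completed ≤ 7: 7 ≤ 7 is true
  recommendation letters < 4: 1 < 4 is true
  first-generation student: yes → true
  NOT legacy status: yes → false
Combine:
[1.1.1] true AND true = true
[1.1.2] true OR true = true
[1.1] true AND true = true
[1.2.1] exactly-one(false, true) = true
[1.2.2.2.1] true AND false = false
[1.2.2.2] NOT false = true
[1.2.2] false AND true = false
[1.2] true → false = false
[1] true → false = false
[2.1] exactly-one(false, true, false) = true
[2.2] exactly-one(false, true) = true
[2.3.2.1.1] true → false = false
[2.3.2.1] NOT false = true
[2.3.2] NOT true = false
[2.3] true AND false = false
[2] true AND true AND false = false
[root] false OR false = false
Overall: false → rejected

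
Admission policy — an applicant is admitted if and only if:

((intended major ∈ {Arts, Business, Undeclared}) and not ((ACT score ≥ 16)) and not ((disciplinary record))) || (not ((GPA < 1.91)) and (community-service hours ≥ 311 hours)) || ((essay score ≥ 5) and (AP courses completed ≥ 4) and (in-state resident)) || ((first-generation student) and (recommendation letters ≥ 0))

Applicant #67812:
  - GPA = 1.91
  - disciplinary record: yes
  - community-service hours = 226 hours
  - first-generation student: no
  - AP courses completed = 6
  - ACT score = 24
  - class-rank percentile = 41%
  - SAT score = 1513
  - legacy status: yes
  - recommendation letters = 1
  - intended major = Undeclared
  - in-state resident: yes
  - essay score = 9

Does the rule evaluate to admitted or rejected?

Admitted

Atomic conditions:
  intended major ∈ {Arts, Business, Undeclared}: Undeclared is in the set → true
  ACT score ≥ 16: 24 ≥ 16 is true
  disciplinary record: yes → true
  GPA < 1.91: 1.91 < 1.91 is false
  community-service hours ≥ 311 hours: 226 ≥ 311 is false
  essay score ≥ 5: 9 ≥ 5 is true
  AP courses completed ≥ 4: 6 ≥ 4 is true
  in-state resident: yes → true
  first-generation student: no → false
  recommendation letters ≥ 0: 1 ≥ 0 is true
Combine:
[1.2] NOT true = false
[1.3] NOT true = false
[1] true AND false AND false = false
[2.1] NOT false = true
[2] true AND false = false
[3] true AND true AND true = true
[4] false AND true = false
[root] false OR false OR true OR false = true
Overall: true → admitted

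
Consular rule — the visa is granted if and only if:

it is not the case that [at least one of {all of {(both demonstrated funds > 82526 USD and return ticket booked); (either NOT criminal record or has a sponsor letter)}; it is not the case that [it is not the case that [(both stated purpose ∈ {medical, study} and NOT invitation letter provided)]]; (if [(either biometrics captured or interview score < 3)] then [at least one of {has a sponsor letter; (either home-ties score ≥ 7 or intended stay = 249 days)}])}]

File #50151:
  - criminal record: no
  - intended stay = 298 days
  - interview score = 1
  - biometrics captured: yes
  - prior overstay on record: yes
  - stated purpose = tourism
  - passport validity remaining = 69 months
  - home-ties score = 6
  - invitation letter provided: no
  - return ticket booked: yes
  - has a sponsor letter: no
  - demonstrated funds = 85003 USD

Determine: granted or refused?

Atomic conditions:
  demonstrated funds > 82526 USD: 85003 > 82526 is true
  return ticket booked: yes → true
  NOT criminal record: no → true
  has a sponsor letter: no → false
  stated purpose ∈ {medical, study}: tourism is not in the set → false
  NOT invitation letter provided: no → true
  biometrics captured: yes → true
  interview score < 3: 1 < 3 is true
  home-ties score ≥ 7: 6 ≥ 7 is false
  intended stay = 249 days: 298 == 249 is false
Combine:
[1.1.1] true AND true = true
[1.1.2] true OR false = true
[1.1] true AND true = true
[1.2.1.1] false AND true = false
[1.2.1] NOT false = true
[1.2] NOT true = false
[1.3.1] true OR true = true
[1.3.2.2] false OR false = false
[1.3.2] false OR false = false
[1.3] true → false = false
[1] true OR false OR false = true
[root] NOT true = false
Overall: false → refused

Refused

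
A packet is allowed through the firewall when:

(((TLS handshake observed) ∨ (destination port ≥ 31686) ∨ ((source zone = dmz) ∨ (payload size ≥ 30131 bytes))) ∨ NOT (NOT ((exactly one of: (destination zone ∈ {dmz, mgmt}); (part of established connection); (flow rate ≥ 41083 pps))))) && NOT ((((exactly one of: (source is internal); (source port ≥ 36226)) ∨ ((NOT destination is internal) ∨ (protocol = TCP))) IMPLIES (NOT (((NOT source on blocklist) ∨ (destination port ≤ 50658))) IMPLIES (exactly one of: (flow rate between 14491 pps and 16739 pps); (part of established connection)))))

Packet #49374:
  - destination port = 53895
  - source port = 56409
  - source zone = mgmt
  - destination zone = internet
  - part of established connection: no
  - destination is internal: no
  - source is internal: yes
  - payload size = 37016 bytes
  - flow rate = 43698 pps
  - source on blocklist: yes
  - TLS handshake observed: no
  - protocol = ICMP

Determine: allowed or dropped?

Atomic conditions:
  TLS handshake observed: no → false
  destination port ≥ 31686: 53895 ≥ 31686 is true
  source zone = dmz: mgmt == dmz is false
  payload size ≥ 30131 bytes: 37016 ≥ 30131 is true
  destination zone ∈ {dmz, mgmt}: internet is not in the set → false
  part of established connection: no → false
  flow rate ≥ 41083 pps: 43698 ≥ 41083 is true
  source is internal: yes → true
  source port ≥ 36226: 56409 ≥ 36226 is true
  NOT destination is internal: no → true
  protocol = TCP: ICMP == TCP is false
  NOT source on blocklist: yes → false
  destination port ≤ 50658: 53895 ≤ 50658 is false
  flow rate between 14491 pps and 16739 pps: 43698 in [14491, 16739] is false
Combine:
[1.1.3] false OR true = true
[1.1] false OR true OR true = true
[1.2.1.1] exactly-one(false, false, true) = true
[1.2.1] NOT true = false
[1.2] NOT false = true
[1] true OR true = true
[2.1.1.1] exactly-one(true, true) = false
[2.1.1.2] true OR false = true
[2.1.1] false OR true = true
[2.1.2.1.1] false OR false = false
[2.1.2.1] NOT false = true
[2.1.2.2] exactly-one(false, false) = false
[2.1.2] true → false = false
[2.1] true → false = false
[2] NOT false = true
[root] true AND true = true
Overall: true → allowed

Allowed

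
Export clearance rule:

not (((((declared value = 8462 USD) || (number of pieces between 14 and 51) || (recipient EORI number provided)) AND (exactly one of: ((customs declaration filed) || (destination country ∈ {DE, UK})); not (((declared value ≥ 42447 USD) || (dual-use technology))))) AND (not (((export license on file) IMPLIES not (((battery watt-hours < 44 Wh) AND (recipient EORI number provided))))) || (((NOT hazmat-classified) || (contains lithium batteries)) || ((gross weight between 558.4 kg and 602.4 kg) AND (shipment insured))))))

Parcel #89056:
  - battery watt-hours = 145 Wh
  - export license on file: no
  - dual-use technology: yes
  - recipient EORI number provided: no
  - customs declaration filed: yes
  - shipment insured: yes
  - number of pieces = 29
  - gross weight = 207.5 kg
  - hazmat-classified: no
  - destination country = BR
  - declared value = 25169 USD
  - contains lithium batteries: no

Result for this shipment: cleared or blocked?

Blocked

Atomic conditions:
  declared value = 8462 USD: 25169 == 8462 is false
  number of pieces between 14 and 51: 29 in [14, 51] is true
  recipient EORI number provided: no → false
  customs declaration filed: yes → true
  destination country ∈ {DE, UK}: BR is not in the set → false
  declared value ≥ 42447 USD: 25169 ≥ 42447 is false
  dual-use technology: yes → true
  export license on file: no → false
  battery watt-hours < 44 Wh: 145 < 44 is false
  NOT hazmat-classified: no → true
  contains lithium batteries: no → false
  gross weight between 558.4 kg and 602.4 kg: 207.5 in [558.4, 602.4] is false
  shipment insured: yes → true
Combine:
[1.1.1] false OR true OR false = true
[1.1.2.1] true OR false = true
[1.1.2.2.1] false OR true = true
[1.1.2.2] NOT true = false
[1.1.2] exactly-one(true, false) = true
[1.1] true AND true = true
[1.2.1.1.2.1] false AND false = false
[1.2.1.1.2] NOT false = true
[1.2.1.1] false → true (antecedent false ⇒ implication holds) = true
[1.2.1] NOT true = false
[1.2.2.1] true OR false = true
[1.2.2.2] false AND true = false
[1.2.2] true OR false = true
[1.2] false OR true = true
[1] true AND true = true
[root] NOT true = false
Overall: false → blocked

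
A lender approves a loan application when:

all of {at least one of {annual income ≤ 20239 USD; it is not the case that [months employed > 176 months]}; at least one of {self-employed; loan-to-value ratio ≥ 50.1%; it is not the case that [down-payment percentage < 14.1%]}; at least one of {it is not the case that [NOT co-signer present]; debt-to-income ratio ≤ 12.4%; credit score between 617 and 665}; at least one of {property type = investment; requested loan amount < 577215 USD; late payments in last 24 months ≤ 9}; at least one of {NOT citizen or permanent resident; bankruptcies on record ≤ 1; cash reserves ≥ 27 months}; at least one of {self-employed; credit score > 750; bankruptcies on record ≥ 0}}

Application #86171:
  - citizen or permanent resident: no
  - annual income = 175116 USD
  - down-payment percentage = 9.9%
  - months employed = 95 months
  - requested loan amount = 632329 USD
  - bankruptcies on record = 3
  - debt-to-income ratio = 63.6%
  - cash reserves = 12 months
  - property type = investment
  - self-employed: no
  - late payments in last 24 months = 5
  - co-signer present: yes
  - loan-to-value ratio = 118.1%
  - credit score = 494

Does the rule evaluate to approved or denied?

Atomic conditions:
  annual income ≤ 20239 USD: 175116 ≤ 20239 is false
  months employed > 176 months: 95 > 176 is false
  self-employed: no → false
  loan-to-value ratio ≥ 50.1%: 118.1 ≥ 50.1 is true
  down-payment percentage < 14.1%: 9.9 < 14.1 is true
  NOT co-signer present: yes → false
  debt-to-income ratio ≤ 12.4%: 63.6 ≤ 12.4 is false
  credit score between 617 and 665: 494 in [617, 665] is false
  property type = investment: investment == investment is true
  requested loan amount < 577215 USD: 632329 < 577215 is false
  late payments in last 24 months ≤ 9: 5 ≤ 9 is true
  NOT citizen or permanent resident: no → true
  bankruptcies on record ≤ 1: 3 ≤ 1 is false
  cash reserves ≥ 27 months: 12 ≥ 27 is false
  credit score > 750: 494 > 750 is false
  bankruptcies on record ≥ 0: 3 ≥ 0 is true
Combine:
[1.2] NOT false = true
[1] false OR true = true
[2.3] NOT true = false
[2] false OR true OR false = true
[3.1] NOT false = true
[3] true OR false OR false = true
[4] true OR false OR true = true
[5] true OR false OR false = true
[6] false OR false OR true = true
[root] true AND true AND true AND true AND true AND true = true
Overall: true → approved

Approved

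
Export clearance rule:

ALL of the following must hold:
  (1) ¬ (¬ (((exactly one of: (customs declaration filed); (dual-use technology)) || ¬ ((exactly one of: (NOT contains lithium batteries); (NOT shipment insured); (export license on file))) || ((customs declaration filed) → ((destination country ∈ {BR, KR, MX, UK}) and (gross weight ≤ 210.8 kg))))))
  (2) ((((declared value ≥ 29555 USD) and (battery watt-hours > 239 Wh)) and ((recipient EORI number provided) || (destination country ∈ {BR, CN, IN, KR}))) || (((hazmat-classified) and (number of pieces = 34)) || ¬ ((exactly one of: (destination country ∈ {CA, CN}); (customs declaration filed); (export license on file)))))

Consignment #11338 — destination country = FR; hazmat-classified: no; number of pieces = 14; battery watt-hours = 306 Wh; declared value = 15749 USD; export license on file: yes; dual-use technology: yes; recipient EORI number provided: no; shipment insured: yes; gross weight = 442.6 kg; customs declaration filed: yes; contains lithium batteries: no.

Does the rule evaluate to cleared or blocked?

Atomic conditions:
  customs declaration filed: yes → true
  dual-use technology: yes → true
  NOT contains lithium batteries: no → true
  NOT shipment insured: yes → false
  export license on file: yes → true
  destination country ∈ {BR, KR, MX, UK}: FR is not in the set → false
  gross weight ≤ 210.8 kg: 442.6 ≤ 210.8 is false
  declared value ≥ 29555 USD: 15749 ≥ 29555 is false
  battery watt-hours > 239 Wh: 306 > 239 is true
  recipient EORI number provided: no → false
  destination country ∈ {BR, CN, IN, KR}: FR is not in the set → false
  hazmat-classified: no → false
  number of pieces = 34: 14 == 34 is false
  destination country ∈ {CA, CN}: FR is not in the set → false
Combine:
[1.1.1.1] exactly-one(true, true) = false
[1.1.1.2.1] exactly-one(true, false, true) = false
[1.1.1.2] NOT false = true
[1.1.1.3.2] false AND false = false
[1.1.1.3] true → false = false
[1.1.1] false OR true OR false = true
[1.1] NOT true = false
[1] NOT false = true
[2.1.1] false AND true = false
[2.1.2] false OR false = false
[2.1] false AND false = false
[2.2.1] false AND false = false
[2.2.2.1] exactly-one(false, true, true) = false
[2.2.2] NOT false = true
[2.2] false OR true = true
[2] false OR true = true
[root] true AND true = true
Overall: true → cleared

Cleared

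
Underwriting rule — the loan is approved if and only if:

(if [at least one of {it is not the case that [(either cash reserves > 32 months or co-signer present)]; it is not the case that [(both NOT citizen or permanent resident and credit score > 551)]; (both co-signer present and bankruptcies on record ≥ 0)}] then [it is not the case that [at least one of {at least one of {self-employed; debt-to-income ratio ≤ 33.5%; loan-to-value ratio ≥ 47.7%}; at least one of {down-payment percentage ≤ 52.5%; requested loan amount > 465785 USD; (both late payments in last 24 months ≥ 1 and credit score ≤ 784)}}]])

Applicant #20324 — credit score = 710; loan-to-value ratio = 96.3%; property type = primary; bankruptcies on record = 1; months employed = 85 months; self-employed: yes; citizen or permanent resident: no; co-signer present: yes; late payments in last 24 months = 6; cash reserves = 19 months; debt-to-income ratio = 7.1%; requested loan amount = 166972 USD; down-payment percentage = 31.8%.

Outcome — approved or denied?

Atomic conditions:
  cash reserves > 32 months: 19 > 32 is false
  co-signer present: yes → true
  NOT citizen or permanent resident: no → true
  credit score > 551: 710 > 551 is true
  bankruptcies on record ≥ 0: 1 ≥ 0 is true
  self-employed: yes → true
  debt-to-income ratio ≤ 33.5%: 7.1 ≤ 33.5 is true
  loan-to-value ratio ≥ 47.7%: 96.3 ≥ 47.7 is true
  down-payment percentage ≤ 52.5%: 31.8 ≤ 52.5 is true
  requested loan amount > 465785 USD: 166972 > 465785 is false
  late payments in last 24 months ≥ 1: 6 ≥ 1 is true
  credit score ≤ 784: 710 ≤ 784 is true
Combine:
[1.1.1] false OR true = true
[1.1] NOT true = false
[1.2.1] true AND true = true
[1.2] NOT true = false
[1.3] true AND true = true
[1] false OR false OR true = true
[2.1.1] true OR true OR true = true
[2.1.2.3] true AND true = true
[2.1.2] true OR false OR true = true
[2.1] true OR true = true
[2] NOT true = false
[root] true → false = false
Overall: false → denied

Denied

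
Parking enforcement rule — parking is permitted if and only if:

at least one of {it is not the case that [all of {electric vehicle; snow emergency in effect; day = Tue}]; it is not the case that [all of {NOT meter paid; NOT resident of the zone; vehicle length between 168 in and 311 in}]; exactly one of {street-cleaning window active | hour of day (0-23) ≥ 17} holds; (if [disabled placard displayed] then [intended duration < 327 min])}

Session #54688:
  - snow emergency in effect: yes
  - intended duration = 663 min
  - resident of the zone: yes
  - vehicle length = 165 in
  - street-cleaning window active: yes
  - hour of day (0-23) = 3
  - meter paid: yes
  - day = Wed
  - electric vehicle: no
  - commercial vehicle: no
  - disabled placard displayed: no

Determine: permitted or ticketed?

Permitted

Atomic conditions:
  electric vehicle: no → false
  snow emergency in effect: yes → true
  day = Tue: Wed == Tue is false
  NOT meter paid: yes → false
  NOT resident of the zone: yes → false
  vehicle length between 168 in and 311 in: 165 in [168, 311] is false
  street-cleaning window active: yes → true
  hour of day (0-23) ≥ 17: 3 ≥ 17 is false
  disabled placard displayed: no → false
  intended duration < 327 min: 663 < 327 is false
Combine:
[1.1] false AND true AND false = false
[1] NOT false = true
[2.1] false AND false AND false = false
[2] NOT false = true
[3] exactly-one(true, false) = true
[4] false → false (antecedent false ⇒ implication holds) = true
[root] true OR true OR true OR true = true
Overall: true → permitted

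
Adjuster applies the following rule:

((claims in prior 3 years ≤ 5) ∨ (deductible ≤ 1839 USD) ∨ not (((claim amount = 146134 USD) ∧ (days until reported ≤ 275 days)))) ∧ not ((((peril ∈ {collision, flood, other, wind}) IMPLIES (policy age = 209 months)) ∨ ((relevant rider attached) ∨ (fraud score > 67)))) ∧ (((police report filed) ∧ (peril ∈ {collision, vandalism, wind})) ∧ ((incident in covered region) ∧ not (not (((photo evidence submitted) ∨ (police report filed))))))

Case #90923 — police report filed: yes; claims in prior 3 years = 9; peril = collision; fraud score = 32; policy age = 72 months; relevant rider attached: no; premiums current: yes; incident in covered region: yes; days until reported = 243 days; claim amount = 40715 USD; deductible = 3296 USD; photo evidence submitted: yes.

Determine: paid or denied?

Atomic conditions:
  claims in prior 3 years ≤ 5: 9 ≤ 5 is false
  deductible ≤ 1839 USD: 3296 ≤ 1839 is false
  claim amount = 146134 USD: 40715 == 146134 is false
  days until reported ≤ 275 days: 243 ≤ 275 is true
  peril ∈ {collision, flood, other, wind}: collision is in the set → true
  policy age = 209 months: 72 == 209 is false
  relevant rider attached: no → false
  fraud score > 67: 32 > 67 is false
  police report filed: yes → true
  peril ∈ {collision, vandalism, wind}: collision is in the set → true
  incident in covered region: yes → true
  photo evidence submitted: yes → true
Combine:
[1.3.1] false AND true = false
[1.3] NOT false = true
[1] false OR false OR true = true
[2.1.1] true → false = false
[2.1.2] false OR false = false
[2.1] false OR false = false
[2] NOT false = true
[3.1] true AND true = true
[3.2.2.1.1] true OR true = true
[3.2.2.1] NOT true = false
[3.2.2] NOT false = true
[3.2] true AND true = true
[3] true AND true = true
[root] true AND true AND true = true
Overall: true → paid

Paid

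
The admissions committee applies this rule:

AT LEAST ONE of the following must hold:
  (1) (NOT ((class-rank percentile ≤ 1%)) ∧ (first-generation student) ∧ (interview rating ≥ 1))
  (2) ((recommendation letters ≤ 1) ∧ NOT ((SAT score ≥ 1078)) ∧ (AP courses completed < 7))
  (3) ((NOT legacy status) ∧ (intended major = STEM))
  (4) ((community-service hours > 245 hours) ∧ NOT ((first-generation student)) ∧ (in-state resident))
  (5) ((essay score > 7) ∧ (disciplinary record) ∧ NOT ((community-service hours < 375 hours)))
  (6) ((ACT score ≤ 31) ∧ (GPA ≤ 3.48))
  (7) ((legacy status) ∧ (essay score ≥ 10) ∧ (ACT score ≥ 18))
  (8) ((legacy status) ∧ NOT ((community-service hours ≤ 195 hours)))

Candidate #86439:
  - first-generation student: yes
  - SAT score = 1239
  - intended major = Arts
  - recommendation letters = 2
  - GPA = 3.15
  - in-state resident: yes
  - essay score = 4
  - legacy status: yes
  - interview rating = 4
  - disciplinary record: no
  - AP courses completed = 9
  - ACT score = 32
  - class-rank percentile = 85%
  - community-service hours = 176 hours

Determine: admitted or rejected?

Admitted

Atomic conditions:
  class-rank percentile ≤ 1%: 85 ≤ 1 is false
  first-generation student: yes → true
  interview rating ≥ 1: 4 ≥ 1 is true
  recommendation letters ≤ 1: 2 ≤ 1 is false
  SAT score ≥ 1078: 1239 ≥ 1078 is true
  AP courses completed < 7: 9 < 7 is false
  NOT legacy status: yes → false
  intended major = STEM: Arts == STEM is false
  community-service hours > 245 hours: 176 > 245 is false
  in-state resident: yes → true
  essay score > 7: 4 > 7 is false
  disciplinary record: no → false
  community-service hours < 375 hours: 176 < 375 is true
  ACT score ≤ 31: 32 ≤ 31 is false
  GPA ≤ 3.48: 3.15 ≤ 3.48 is true
  legacy status: yes → true
  essay score ≥ 10: 4 ≥ 10 is false
  ACT score ≥ 18: 32 ≥ 18 is true
  community-service hours ≤ 195 hours: 176 ≤ 195 is true
Combine:
[1.1] NOT false = true
[1] true AND true AND true = true
[2.2] NOT true = false
[2] false AND false AND false = false
[3] false AND false = false
[4.2] NOT true = false
[4] false AND false AND true = false
[5.3] NOT true = false
[5] false AND false AND false = false
[6] false AND true = false
[7] true AND false AND true = false
[8.2] NOT true = false
[8] true AND false = false
[root] true OR false OR false OR false OR false OR false OR false OR false = true
Overall: true → admitted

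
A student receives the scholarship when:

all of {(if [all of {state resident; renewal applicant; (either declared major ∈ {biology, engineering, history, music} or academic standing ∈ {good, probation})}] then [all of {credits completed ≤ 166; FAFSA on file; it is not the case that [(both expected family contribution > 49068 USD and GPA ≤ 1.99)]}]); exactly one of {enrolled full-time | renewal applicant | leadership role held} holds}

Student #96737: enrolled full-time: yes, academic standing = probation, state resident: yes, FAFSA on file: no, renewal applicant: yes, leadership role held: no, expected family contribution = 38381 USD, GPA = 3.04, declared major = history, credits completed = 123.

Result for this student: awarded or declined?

Atomic conditions:
  state resident: yes → true
  renewal applicant: yes → true
  declared major ∈ {biology, engineering, history, music}: history is in the set → true
  academic standing ∈ {good, probation}: probation is in the set → true
  credits completed ≤ 166: 123 ≤ 166 is true
  FAFSA on file: no → false
  expected family contribution > 49068 USD: 38381 > 49068 is false
  GPA ≤ 1.99: 3.04 ≤ 1.99 is false
  enrolled full-time: yes → true
  leadership role held: no → false
Combine:
[1.1.3] true OR true = true
[1.1] true AND true AND true = true
[1.2.3.1] false AND false = false
[1.2.3] NOT false = true
[1.2] true AND false AND true = false
[1] true → false = false
[2] exactly-one(true, true, false) = false
[root] false AND false = false
Overall: false → declined

Declined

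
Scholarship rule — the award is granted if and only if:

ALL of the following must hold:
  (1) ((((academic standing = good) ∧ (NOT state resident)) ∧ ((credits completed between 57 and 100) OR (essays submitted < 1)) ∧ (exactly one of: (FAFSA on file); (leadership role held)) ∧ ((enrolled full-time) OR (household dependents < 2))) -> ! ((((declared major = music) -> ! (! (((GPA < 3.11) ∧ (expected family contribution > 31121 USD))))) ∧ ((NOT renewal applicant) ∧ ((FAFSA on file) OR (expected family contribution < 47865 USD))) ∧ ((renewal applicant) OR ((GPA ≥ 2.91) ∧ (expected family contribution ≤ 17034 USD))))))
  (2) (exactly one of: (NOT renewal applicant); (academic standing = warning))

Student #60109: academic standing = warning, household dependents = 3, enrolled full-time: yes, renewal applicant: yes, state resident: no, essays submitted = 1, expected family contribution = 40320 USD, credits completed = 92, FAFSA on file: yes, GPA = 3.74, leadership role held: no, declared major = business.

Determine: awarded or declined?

Atomic conditions:
  academic standing = good: warning == good is false
  NOT state resident: no → true
  credits completed between 57 and 100: 92 in [57, 100] is true
  essays submitted < 1: 1 < 1 is false
  FAFSA on file: yes → true
  leadership role held: no → false
  enrolled full-time: yes → true
  household dependents < 2: 3 < 2 is false
  declared major = music: business == music is false
  GPA < 3.11: 3.74 < 3.11 is false
  expected family contribution > 31121 USD: 40320 > 31121 is true
  NOT renewal applicant: yes → false
  expected family contribution < 47865 USD: 40320 < 47865 is true
  renewal applicant: yes → true
  GPA ≥ 2.91: 3.74 ≥ 2.91 is true
  expected family contribution ≤ 17034 USD: 40320 ≤ 17034 is false
  academic standing = warning: warning == warning is true
Combine:
[1.1.1] false AND true = false
[1.1.2] true OR false = true
[1.1.3] exactly-one(true, false) = true
[1.1.4] true OR false = true
[1.1] false AND true AND true AND true = false
[1.2.1.1.2.1.1] false AND true = false
[1.2.1.1.2.1] NOT false = true
[1.2.1.1.2] NOT true = false
[1.2.1.1] false → false (antecedent false ⇒ implication holds) = true
[1.2.1.2.2] true OR true = true
[1.2.1.2] false AND true = false
[1.2.1.3.2] true AND false = false
[1.2.1.3] true OR false = true
[1.2.1] true AND false AND true = false
[1.2] NOT false = true
[1] false → true (antecedent false ⇒ implication holds) = true
[2] exactly-one(false, true) = true
[root] true AND true = true
Overall: true → awarded

Awarded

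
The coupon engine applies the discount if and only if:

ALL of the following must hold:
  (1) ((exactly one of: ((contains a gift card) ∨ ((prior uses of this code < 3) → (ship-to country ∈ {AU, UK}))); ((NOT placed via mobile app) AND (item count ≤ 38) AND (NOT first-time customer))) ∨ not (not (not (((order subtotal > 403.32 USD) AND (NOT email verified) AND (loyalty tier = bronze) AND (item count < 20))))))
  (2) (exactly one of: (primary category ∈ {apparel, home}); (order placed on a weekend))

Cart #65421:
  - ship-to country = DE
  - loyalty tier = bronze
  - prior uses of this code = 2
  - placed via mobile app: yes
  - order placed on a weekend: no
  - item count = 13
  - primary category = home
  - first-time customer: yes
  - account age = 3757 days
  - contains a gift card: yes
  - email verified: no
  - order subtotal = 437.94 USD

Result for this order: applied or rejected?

Atomic conditions:
  contains a gift card: yes → true
  prior uses of this code < 3: 2 < 3 is true
  ship-to country ∈ {AU, UK}: DE is not in the set → false
  NOT placed via mobile app: yes → false
  item count ≤ 38: 13 ≤ 38 is true
  NOT first-time customer: yes → false
  order subtotal > 403.32 USD: 437.94 > 403.32 is true
  NOT email verified: no → true
  loyalty tier = bronze: bronze == bronze is true
  item count < 20: 13 < 20 is true
  primary category ∈ {apparel, home}: home is in the set → true
  order placed on a weekend: no → false
Combine:
[1.1.1.2] true → false = false
[1.1.1] true OR false = true
[1.1.2] false AND true AND false = false
[1.1] exactly-one(true, false) = true
[1.2.1.1.1] true AND true AND true AND true = true
[1.2.1.1] NOT true = false
[1.2.1] NOT false = true
[1.2] NOT true = false
[1] true OR false = true
[2] exactly-one(true, false) = true
[root] true AND true = true
Overall: true → applied

Applied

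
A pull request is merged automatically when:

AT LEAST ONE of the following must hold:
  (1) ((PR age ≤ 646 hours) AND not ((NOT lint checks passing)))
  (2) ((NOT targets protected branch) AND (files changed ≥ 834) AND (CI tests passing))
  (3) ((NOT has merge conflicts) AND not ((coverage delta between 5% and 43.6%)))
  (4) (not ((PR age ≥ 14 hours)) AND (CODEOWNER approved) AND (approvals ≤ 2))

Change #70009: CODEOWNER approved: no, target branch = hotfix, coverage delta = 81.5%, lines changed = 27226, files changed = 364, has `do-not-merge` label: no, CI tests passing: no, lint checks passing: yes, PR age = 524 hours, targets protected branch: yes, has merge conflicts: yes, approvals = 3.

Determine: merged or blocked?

Merged

Atomic conditions:
  PR age ≤ 646 hours: 524 ≤ 646 is true
  NOT lint checks passing: yes → false
  NOT targets protected branch: yes → false
  files changed ≥ 834: 364 ≥ 834 is false
  CI tests passing: no → false
  NOT has merge conflicts: yes → false
  coverage delta between 5% and 43.6%: 81.5 in [5, 43.6] is false
  PR age ≥ 14 hours: 524 ≥ 14 is true
  CODEOWNER approved: no → false
  approvals ≤ 2: 3 ≤ 2 is false
Combine:
[1.2] NOT false = true
[1] true AND true = true
[2] false AND false AND false = false
[3.2] NOT false = true
[3] false AND true = false
[4.1] NOT true = false
[4] false AND false AND false = false
[root] true OR false OR false OR false = true
Overall: true → merged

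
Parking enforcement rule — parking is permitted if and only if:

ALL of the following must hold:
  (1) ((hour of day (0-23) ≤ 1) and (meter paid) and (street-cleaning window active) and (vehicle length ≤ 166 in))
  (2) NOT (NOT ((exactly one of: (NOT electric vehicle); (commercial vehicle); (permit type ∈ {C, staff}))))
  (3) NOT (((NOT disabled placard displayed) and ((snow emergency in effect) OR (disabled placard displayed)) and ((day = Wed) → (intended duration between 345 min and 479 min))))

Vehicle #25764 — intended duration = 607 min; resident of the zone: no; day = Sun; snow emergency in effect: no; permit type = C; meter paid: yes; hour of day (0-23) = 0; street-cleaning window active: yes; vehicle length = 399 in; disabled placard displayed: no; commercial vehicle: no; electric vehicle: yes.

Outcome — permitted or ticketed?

Ticketed

Atomic conditions:
  hour of day (0-23) ≤ 1: 0 ≤ 1 is true
  meter paid: yes → true
  street-cleaning window active: yes → true
  vehicle length ≤ 166 in: 399 ≤ 166 is false
  NOT electric vehicle: yes → false
  commercial vehicle: no → false
  permit type ∈ {C, staff}: C is in the set → true
  NOT disabled placard displayed: no → true
  snow emergency in effect: no → false
  disabled placard displayed: no → false
  day = Wed: Sun == Wed is false
  intended duration between 345 min and 479 min: 607 in [345, 479] is false
Combine:
[1] true AND true AND true AND false = false
[2.1.1] exactly-one(false, false, true) = true
[2.1] NOT true = false
[2] NOT false = true
[3.1.2] false OR false = false
[3.1.3] false → false (antecedent false ⇒ implication holds) = true
[3.1] true AND false AND true = false
[3] NOT false = true
[root] false AND true AND true = false
Overall: false → ticketed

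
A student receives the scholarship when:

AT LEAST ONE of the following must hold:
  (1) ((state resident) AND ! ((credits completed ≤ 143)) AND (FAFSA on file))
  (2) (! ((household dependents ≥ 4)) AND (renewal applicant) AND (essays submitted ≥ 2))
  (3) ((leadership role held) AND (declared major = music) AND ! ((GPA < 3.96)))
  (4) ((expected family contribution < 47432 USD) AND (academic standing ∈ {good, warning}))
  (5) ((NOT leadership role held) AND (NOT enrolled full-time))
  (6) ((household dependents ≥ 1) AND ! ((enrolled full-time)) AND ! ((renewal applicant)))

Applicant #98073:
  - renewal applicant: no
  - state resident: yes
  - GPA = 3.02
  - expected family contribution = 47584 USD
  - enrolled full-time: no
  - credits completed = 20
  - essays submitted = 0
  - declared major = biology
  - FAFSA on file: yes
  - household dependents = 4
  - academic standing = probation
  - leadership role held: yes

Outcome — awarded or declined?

Atomic conditions:
  state resident: yes → true
  credits completed ≤ 143: 20 ≤ 143 is true
  FAFSA on file: yes → true
  household dependents ≥ 4: 4 ≥ 4 is true
  renewal applicant: no → false
  essays submitted ≥ 2: 0 ≥ 2 is false
  leadership role held: yes → true
  declared major = music: biology == music is false
  GPA < 3.96: 3.02 < 3.96 is true
  expected family contribution < 47432 USD: 47584 < 47432 is false
  academic standing ∈ {good, warning}: probation is not in the set → false
  NOT leadership role held: yes → false
  NOT enrolled full-time: no → true
  household dependents ≥ 1: 4 ≥ 1 is true
  enrolled full-time: no → false
Combine:
[1.2] NOT true = false
[1] true AND false AND true = false
[2.1] NOT true = false
[2] false AND false AND false = false
[3.3] NOT true = false
[3] true AND false AND false = false
[4] false AND false = false
[5] false AND true = false
[6.2] NOT false = true
[6.3] NOT false = true
[6] true AND true AND true = true
[root] false OR false OR false OR false OR false OR true = true
Overall: true → awarded

Awarded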